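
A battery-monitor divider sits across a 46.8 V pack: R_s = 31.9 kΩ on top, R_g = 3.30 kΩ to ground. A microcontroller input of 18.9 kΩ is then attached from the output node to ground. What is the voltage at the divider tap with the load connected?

V_out ≈ 3.79 V

The load sits in parallel with R_g: R_g‖R_L = (3.30 × 18.9) / (3.30 + 18.9) = 2.809 kΩ.
V_out = 46.8 × 2.809 / (31.9 + 2.809) = 46.8 × 2.809/34.71 = 3.79 V.
(Unloaded it would have been 4.39 V.)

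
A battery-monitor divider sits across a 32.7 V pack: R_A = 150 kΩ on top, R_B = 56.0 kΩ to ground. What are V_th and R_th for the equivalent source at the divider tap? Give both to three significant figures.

V_th is the open-circuit tap voltage: 32.7 × 56.0/(150 + 56.0) = 8.89 V.
With the supply zeroed, R_A and R_B appear in parallel from the tap: R_th = R_A‖R_B = (150 × 56.0)/206.0 = 40.8 kΩ.

V_th = 8.89 V, R_th = 40.8 kΩ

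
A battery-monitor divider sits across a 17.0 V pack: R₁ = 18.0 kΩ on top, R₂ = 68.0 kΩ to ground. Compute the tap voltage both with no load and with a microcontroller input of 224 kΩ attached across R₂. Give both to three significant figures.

Open-circuit: V = 17.0 × 68.0/(18.0 + 68.0) = 13.4 V.
With the load, R₂ becomes R₂‖R_L = 52.16 kΩ, so V = 17.0 × 52.16/70.16 = 12.6 V.

Unloaded: 13.4 V; loaded: 12.6 V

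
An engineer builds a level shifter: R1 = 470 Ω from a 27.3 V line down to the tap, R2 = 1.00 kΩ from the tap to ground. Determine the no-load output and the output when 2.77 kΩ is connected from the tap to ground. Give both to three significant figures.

Unloaded: 18.6 V; loaded: 16.6 V

Open-circuit: V = 27.3 × 1000/(470 + 1000) = 18.6 V.
With the load, R2 becomes R2‖R_L = 734.7 Ω, so V = 27.3 × 734.7/1205 = 16.6 V.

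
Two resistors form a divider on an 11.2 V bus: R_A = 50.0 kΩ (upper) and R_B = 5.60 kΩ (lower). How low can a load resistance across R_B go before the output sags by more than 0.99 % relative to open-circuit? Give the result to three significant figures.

Output resistance R_th = R_A‖R_B = (50.0 × 5.60)/55.60 = 5.036 kΩ.
The fractional drop is R_th/(R_th + R_L); requiring this ≤ 0.00990 gives R_L ≥ R_th(1/0.00990 − 1) = 5.036 × 100.0 = 504 kΩ.

R_L(min) ≈ 504 kΩ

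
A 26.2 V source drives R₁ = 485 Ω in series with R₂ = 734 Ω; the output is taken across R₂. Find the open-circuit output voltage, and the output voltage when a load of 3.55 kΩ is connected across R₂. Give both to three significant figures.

Open-circuit: V = 26.2 × 734/(485 + 734) = 15.8 V.
With the load, R₂ becomes R₂‖R_L = 608.2 Ω, so V = 26.2 × 608.2/1093 = 14.6 V.

Unloaded: 15.8 V; loaded: 14.6 V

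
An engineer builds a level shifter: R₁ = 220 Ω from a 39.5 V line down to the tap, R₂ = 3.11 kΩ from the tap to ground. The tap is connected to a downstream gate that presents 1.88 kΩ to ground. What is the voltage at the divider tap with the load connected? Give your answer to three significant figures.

The load sits in parallel with R₂: R₂‖R_L = (3110 × 1880) / (3110 + 1880) = 1172 Ω.
V_out = 39.5 × 1172 / (220 + 1172) = 39.5 × 1172/1392 = 33.3 V.

V_out ≈ 33.3 V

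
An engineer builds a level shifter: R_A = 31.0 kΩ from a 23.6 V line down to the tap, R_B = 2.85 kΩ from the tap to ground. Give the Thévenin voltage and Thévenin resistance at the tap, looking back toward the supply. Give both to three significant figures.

V_th = 1.99 V, R_th = 2.61 kΩ

V_th is the open-circuit tap voltage: 23.6 × 2.85/(31.0 + 2.85) = 1.99 V.
With the supply zeroed, R_A and R_B appear in parallel from the tap: R_th = R_A‖R_B = (31.0 × 2.85)/33.85 = 2.61 kΩ.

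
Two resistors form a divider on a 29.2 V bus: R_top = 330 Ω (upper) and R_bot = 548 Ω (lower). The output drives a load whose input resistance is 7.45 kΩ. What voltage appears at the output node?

V_out ≈ 17.7 V

The load sits in parallel with R_bot: R_bot‖R_L = (548 × 7450) / (548 + 7450) = 510.5 Ω.
V_out = 29.2 × 510.5 / (330 + 510.5) = 29.2 × 510.5/840.5 = 17.7 V.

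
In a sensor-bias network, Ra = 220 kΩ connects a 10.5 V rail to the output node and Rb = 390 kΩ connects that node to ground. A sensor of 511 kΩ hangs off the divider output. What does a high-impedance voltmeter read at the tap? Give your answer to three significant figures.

V_out ≈ 5.26 V

The load sits in parallel with Rb: Rb‖R_L = (390 × 511) / (390 + 511) = 221.2 kΩ.
V_out = 10.5 × 221.2 / (220 + 221.2) = 10.5 × 221.2/441.2 = 5.26 V.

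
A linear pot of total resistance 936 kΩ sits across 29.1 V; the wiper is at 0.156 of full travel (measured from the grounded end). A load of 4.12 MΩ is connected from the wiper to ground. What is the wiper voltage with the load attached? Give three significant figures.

V ≈ 4.41 V

The wiper splits the pot into (1−α)R = 790.0 kΩ above and αR = 146.0 kΩ below.
Lower section ‖ load = 141.0 kΩ.
V_wiper = 29.1 × 141.0/(790.0 + 141.0) = 4.41 V.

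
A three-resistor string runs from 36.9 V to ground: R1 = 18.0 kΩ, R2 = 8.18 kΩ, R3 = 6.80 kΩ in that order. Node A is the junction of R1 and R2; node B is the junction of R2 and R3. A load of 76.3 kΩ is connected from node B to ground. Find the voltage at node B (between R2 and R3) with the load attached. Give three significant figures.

At node B, R3 is in parallel with the load: R3‖R_L = 6.244 kΩ.
Below node A the resistance is R2 + (R3‖R_L) = 14.42 kΩ, so V_A = 36.9 × 14.42/32.42 = 16.41 V.
Then V_B = V_A × (R3‖R_L)/(R2 + R3‖R_L) = 16.41 × 6.244/14.42 = 7.11 V.

V ≈ 7.11 V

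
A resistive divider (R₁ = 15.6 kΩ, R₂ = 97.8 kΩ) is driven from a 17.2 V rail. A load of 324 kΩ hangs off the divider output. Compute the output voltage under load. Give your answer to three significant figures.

The load sits in parallel with R₂: R₂‖R_L = (97.8 × 324) / (97.8 + 324) = 75.12 kΩ.
V_out = 17.2 × 75.12 / (15.6 + 75.12) = 17.2 × 75.12/90.72 = 14.2 V.
(Unloaded it would have been 14.8 V.)

V_out ≈ 14.2 V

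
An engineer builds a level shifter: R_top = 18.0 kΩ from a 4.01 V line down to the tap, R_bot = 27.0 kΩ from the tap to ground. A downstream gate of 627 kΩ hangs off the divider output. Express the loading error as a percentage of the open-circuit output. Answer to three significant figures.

The divider's output (Thévenin) resistance is R_top‖R_bot = 10.80 kΩ.
Fractional drop under load = R_th/(R_th + R_L) = 10.80 / (10.80 + 627) = 0.01693.
So the output falls by 1.69 %.

1.69 %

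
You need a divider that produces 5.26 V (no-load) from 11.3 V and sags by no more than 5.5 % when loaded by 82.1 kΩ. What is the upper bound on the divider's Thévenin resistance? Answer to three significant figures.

R_th ≤ 4.78 kΩ

Loading drop = R_th/(R_th + R_L) ≤ 0.0550, so R_th ≤ R_L · ε/(1−ε) = 82.1 kΩ × 0.0550/0.9450 = 4.78 kΩ.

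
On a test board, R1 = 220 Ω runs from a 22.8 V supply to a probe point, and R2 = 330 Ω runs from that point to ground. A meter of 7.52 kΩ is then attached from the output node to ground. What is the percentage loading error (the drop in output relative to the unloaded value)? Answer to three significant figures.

1.73 %

The divider's output (Thévenin) resistance is R1‖R2 = 132.0 Ω.
Fractional drop under load = R_th/(R_th + R_L) = 132.0 / (132.0 + 7520) = 0.01725.
So the output falls by 1.73 %.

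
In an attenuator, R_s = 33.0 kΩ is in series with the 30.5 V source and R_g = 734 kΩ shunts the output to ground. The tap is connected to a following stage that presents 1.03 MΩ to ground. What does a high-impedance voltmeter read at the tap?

The load sits in parallel with R_g: R_g‖R_L = (734 × 1030) / (734 + 1030) = 428.6 kΩ.
V_out = 30.5 × 428.6 / (33.0 + 428.6) = 30.5 × 428.6/461.6 = 28.3 V.
(Unloaded it would have been 29.2 V.)

V_out ≈ 28.3 V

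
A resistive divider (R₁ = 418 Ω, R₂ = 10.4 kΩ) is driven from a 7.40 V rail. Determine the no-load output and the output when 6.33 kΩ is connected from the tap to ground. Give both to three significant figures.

Open-circuit: V = 7.40 × 10400/(418 + 10400) = 7.11 V.
With the load, R₂ becomes R₂‖R_L = 3935 Ω, so V = 7.40 × 3935/4353 = 6.69 V.

Unloaded: 7.11 V; loaded: 6.69 V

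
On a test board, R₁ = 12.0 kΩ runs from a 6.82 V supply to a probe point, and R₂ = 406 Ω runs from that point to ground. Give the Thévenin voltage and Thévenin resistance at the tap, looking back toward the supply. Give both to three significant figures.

V_th is the open-circuit tap voltage: 6.82 × 406/(12000 + 406) = 0.223 V.
With the supply zeroed, R₁ and R₂ appear in parallel from the tap: R_th = R₁‖R₂ = (12000 × 406)/12410 = 393 Ω.

V_th = 0.223 V, R_th = 393 Ω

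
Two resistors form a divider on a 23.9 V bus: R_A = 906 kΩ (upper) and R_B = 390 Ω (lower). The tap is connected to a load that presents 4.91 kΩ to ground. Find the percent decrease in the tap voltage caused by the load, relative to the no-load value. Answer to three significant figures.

The divider's output (Thévenin) resistance is R_A‖R_B = 389.8 Ω.
Fractional drop under load = R_th/(R_th + R_L) = 389.8 / (389.8 + 4910) = 0.07356.
So the output falls by 7.36 %.

7.36 %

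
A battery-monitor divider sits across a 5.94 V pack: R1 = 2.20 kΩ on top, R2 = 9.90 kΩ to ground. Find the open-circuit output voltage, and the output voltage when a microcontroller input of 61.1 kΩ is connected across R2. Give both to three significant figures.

Unloaded: 4.86 V; loaded: 4.72 V

Open-circuit: V = 5.94 × 9.90/(2.20 + 9.90) = 4.86 V.
With the load, R2 becomes R2‖R_L = 8.520 kΩ, so V = 5.94 × 8.520/10.72 = 4.72 V.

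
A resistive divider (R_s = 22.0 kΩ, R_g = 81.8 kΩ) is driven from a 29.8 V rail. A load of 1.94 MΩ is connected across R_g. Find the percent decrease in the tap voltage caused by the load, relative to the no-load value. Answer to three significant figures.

0.886 %

The divider's output (Thévenin) resistance is R_s‖R_g = 17.34 kΩ.
Fractional drop under load = R_th/(R_th + R_L) = 17.34 / (17.34 + 1940) = 0.008858.
So the output falls by 0.886 %.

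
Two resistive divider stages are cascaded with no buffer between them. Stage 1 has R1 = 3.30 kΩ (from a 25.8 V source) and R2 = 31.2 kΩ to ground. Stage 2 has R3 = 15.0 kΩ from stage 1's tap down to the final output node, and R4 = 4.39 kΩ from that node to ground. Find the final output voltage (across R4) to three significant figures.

Stage 2 presents R3+R4 = 19.39 kΩ as a load on stage 1's tap.
Stage 1's lower leg becomes R2‖(R3+R4) = 11.96 kΩ, so V_mid = 25.8 × 11.96/15.26 = 20.22 V.
Stage 2 is itself unloaded: V_out = V_mid × R4/(R3+R4) = 20.22 × 4.39/19.39 = 4.58 V.

V_out ≈ 4.58 V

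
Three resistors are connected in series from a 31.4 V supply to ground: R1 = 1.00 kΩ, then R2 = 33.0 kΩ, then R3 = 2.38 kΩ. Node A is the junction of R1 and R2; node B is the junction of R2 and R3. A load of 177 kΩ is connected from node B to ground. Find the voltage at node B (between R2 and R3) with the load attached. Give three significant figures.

V ≈ 2.03 V

At node B, R3 is in parallel with the load: R3‖R_L = 2.348 kΩ.
Below node A the resistance is R2 + (R3‖R_L) = 35.35 kΩ, so V_A = 31.4 × 35.35/36.35 = 30.54 V.
Then V_B = V_A × (R3‖R_L)/(R2 + R3‖R_L) = 30.54 × 2.348/35.35 = 2.03 V.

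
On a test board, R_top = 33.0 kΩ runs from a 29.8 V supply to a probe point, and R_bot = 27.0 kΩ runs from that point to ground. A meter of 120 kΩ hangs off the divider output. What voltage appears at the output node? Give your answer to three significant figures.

V_out ≈ 11.9 V

The load sits in parallel with R_bot: R_bot‖R_L = (27.0 × 120) / (27.0 + 120) = 22.04 kΩ.
V_out = 29.8 × 22.04 / (33.0 + 22.04) = 29.8 × 22.04/55.04 = 11.9 V.
(Unloaded it would have been 13.4 V.)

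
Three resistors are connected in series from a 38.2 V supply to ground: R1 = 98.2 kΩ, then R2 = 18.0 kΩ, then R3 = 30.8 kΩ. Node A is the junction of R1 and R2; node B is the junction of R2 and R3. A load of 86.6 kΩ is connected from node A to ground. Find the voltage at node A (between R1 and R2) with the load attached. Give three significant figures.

V ≈ 9.21 V

Below node A the series string R2+R3 = 48.80 kΩ sits in parallel with the 86.6 kΩ load: 31.21 kΩ.
V_A = 38.2 × 31.21/(98.2 + 31.21) = 9.21 V.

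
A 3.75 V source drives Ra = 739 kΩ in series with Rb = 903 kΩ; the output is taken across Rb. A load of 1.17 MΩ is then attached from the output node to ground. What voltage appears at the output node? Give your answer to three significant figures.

The load sits in parallel with Rb: Rb‖R_L = (903 × 1170) / (903 + 1170) = 509.7 kΩ.
V_out = 3.75 × 509.7 / (739 + 509.7) = 3.75 × 509.7/1249 = 1.53 V.
(Unloaded it would have been 2.06 V.)

V_out ≈ 1.53 V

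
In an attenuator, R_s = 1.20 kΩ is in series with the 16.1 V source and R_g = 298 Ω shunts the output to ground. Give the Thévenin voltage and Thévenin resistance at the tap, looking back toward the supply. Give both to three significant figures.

V_th is the open-circuit tap voltage: 16.1 × 298/(1200 + 298) = 3.20 V.
With the supply zeroed, R_s and R_g appear in parallel from the tap: R_th = R_s‖R_g = (1200 × 298)/1498 = 239 Ω.

V_th = 3.20 V, R_th = 239 Ω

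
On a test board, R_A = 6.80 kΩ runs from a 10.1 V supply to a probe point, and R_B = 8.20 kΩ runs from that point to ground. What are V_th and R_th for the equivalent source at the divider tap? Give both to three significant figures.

V_th is the open-circuit tap voltage: 10.1 × 8.20/(6.80 + 8.20) = 5.52 V.
With the supply zeroed, R_A and R_B appear in parallel from the tap: R_th = R_A‖R_B = (6.80 × 8.20)/15.00 = 3.72 kΩ.

V_th = 5.52 V, R_th = 3.72 kΩ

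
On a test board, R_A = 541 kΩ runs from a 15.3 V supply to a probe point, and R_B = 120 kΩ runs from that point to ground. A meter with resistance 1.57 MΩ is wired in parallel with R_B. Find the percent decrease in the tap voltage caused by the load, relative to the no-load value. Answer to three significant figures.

5.89 %

The divider's output (Thévenin) resistance is R_A‖R_B = 98.21 kΩ.
Fractional drop under load = R_th/(R_th + R_L) = 98.21 / (98.21 + 1570) = 0.05887.
So the output falls by 5.89 %.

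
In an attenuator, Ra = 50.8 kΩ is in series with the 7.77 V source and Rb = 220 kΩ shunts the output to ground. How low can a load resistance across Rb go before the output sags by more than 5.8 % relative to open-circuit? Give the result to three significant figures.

R_L(min) ≈ 670 kΩ

Output resistance R_th = Ra‖Rb = (50.8 × 220)/270.8 = 41.27 kΩ.
The fractional drop is R_th/(R_th + R_L); requiring this ≤ 0.0580 gives R_L ≥ R_th(1/0.0580 − 1) = 41.27 × 16.24 = 670 kΩ.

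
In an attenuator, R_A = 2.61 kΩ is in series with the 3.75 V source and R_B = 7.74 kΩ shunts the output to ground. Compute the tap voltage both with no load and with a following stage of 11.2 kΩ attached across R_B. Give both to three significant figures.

Open-circuit: V = 3.75 × 7.74/(2.61 + 7.74) = 2.80 V.
With the load, R_B becomes R_B‖R_L = 4.577 kΩ, so V = 3.75 × 4.577/7.187 = 2.39 V.

Unloaded: 2.80 V; loaded: 2.39 V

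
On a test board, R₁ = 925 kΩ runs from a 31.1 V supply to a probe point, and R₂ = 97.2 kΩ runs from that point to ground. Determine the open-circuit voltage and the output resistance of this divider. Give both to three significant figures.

V_th is the open-circuit tap voltage: 31.1 × 97.2/(925 + 97.2) = 2.96 V.
With the supply zeroed, R₁ and R₂ appear in parallel from the tap: R_th = R₁‖R₂ = (925 × 97.2)/1022 = 88.0 kΩ.

V_th = 2.96 V, R_th = 88.0 kΩ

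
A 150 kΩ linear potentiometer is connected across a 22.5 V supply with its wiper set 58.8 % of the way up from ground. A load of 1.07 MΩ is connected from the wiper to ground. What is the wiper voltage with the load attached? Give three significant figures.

The wiper splits the pot into (1−α)R = 61.80 kΩ above and αR = 88.20 kΩ below.
Lower section ‖ load = 81.48 kΩ.
V_wiper = 22.5 × 81.48/(61.80 + 81.48) = 12.8 V.

V ≈ 12.8 V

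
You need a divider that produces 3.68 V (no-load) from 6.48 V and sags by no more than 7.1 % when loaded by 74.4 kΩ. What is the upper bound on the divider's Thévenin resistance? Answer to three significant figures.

R_th ≤ 5.69 kΩ

Loading drop = R_th/(R_th + R_L) ≤ 0.0710, so R_th ≤ R_L · ε/(1−ε) = 74.4 kΩ × 0.0710/0.9290 = 5.69 kΩ.
(Any R1, R2 with R2/(R1+R2) = 0.568 and R1‖R2 ≤ 5.69 kΩ will meet the spec.)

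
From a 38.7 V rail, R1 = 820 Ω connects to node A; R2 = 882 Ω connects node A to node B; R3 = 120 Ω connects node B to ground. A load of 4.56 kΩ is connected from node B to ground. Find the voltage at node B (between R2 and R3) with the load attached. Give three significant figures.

V ≈ 2.49 V

At node B, R3 is in parallel with the load: R3‖R_L = 116.9 Ω.
Below node A the resistance is R2 + (R3‖R_L) = 998.9 Ω, so V_A = 38.7 × 998.9/1819 = 21.25 V.
Then V_B = V_A × (R3‖R_L)/(R2 + R3‖R_L) = 21.25 × 116.9/998.9 = 2.49 V.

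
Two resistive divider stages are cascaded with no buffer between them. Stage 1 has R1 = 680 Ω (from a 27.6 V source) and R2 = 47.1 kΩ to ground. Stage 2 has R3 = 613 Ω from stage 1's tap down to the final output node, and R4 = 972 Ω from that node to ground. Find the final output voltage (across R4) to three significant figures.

Stage 2 presents R3+R4 = 1585 Ω as a load on stage 1's tap.
Stage 1's lower leg becomes R2‖(R3+R4) = 1533 Ω, so V_mid = 27.6 × 1533/2213 = 19.12 V.
Stage 2 is itself unloaded: V_out = V_mid × R4/(R3+R4) = 19.12 × 972/1585 = 11.7 V.

V_out ≈ 11.7 V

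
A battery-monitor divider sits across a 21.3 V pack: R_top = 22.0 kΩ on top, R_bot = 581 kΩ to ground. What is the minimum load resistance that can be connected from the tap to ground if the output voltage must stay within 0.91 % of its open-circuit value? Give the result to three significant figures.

Output resistance R_th = R_top‖R_bot = (22.0 × 581)/603.0 = 21.20 kΩ.
The fractional drop is R_th/(R_th + R_L); requiring this ≤ 0.00910 gives R_L ≥ R_th(1/0.00910 − 1) = 21.20 × 108.9 = 2.31 MΩ.

R_L(min) ≈ 2.31 MΩ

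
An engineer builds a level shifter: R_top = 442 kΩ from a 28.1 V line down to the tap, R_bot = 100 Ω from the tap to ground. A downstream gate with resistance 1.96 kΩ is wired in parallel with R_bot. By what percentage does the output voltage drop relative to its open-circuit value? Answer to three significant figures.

4.85 %

The divider's output (Thévenin) resistance is R_top‖R_bot = 99.98 Ω.
Fractional drop under load = R_th/(R_th + R_L) = 99.98 / (99.98 + 1960) = 0.04853.
So the output falls by 4.85 %.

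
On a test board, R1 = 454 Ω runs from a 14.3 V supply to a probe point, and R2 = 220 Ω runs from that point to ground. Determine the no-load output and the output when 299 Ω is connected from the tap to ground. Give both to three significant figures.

Open-circuit: V = 14.3 × 220/(454 + 220) = 4.67 V.
With the load, R2 becomes R2‖R_L = 126.7 Ω, so V = 14.3 × 126.7/580.7 = 3.12 V.

Unloaded: 4.67 V; loaded: 3.12 V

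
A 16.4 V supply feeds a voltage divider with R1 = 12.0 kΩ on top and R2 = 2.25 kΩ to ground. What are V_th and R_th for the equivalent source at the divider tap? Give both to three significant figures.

V_th = 2.59 V, R_th = 1.89 kΩ

V_th is the open-circuit tap voltage: 16.4 × 2.25/(12.0 + 2.25) = 2.59 V.
With the supply zeroed, R1 and R2 appear in parallel from the tap: R_th = R1‖R2 = (12.0 × 2.25)/14.25 = 1.89 kΩ.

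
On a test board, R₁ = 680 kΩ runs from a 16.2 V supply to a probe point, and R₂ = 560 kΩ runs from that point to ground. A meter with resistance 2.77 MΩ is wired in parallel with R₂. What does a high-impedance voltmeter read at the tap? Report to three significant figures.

V_out ≈ 6.59 V

The load sits in parallel with R₂: R₂‖R_L = (560 × 2770) / (560 + 2770) = 465.8 kΩ.
V_out = 16.2 × 465.8 / (680 + 465.8) = 16.2 × 465.8/1146 = 6.59 V.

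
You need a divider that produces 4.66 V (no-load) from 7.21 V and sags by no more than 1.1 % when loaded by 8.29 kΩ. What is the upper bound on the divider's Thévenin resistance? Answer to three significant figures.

R_th ≤ 92.2 Ω

Loading drop = R_th/(R_th + R_L) ≤ 0.0110, so R_th ≤ R_L · ε/(1−ε) = 8.29 kΩ × 0.0110/0.9890 = 92.2 Ω.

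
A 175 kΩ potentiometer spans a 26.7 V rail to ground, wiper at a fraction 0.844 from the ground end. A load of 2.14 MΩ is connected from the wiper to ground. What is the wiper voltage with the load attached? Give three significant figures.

The wiper splits the pot into (1−α)R = 27.30 kΩ above and αR = 147.7 kΩ below.
Lower section ‖ load = 138.2 kΩ.
V_wiper = 26.7 × 138.2/(27.30 + 138.2) = 22.3 V.

V ≈ 22.3 V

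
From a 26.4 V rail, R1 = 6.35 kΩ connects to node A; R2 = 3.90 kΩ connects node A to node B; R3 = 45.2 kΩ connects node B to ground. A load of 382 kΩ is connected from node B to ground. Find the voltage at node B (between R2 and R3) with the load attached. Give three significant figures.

At node B, R3 is in parallel with the load: R3‖R_L = 40.42 kΩ.
Below node A the resistance is R2 + (R3‖R_L) = 44.32 kΩ, so V_A = 26.4 × 44.32/50.67 = 23.09 V.
Then V_B = V_A × (R3‖R_L)/(R2 + R3‖R_L) = 23.09 × 40.42/44.32 = 21.1 V.

V ≈ 21.1 V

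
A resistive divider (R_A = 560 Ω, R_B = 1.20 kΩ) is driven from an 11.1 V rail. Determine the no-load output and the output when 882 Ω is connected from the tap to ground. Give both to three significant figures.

Unloaded: 7.57 V; loaded: 5.28 V

Open-circuit: V = 11.1 × 1200/(560 + 1200) = 7.57 V.
With the load, R_B becomes R_B‖R_L = 508.4 Ω, so V = 11.1 × 508.4/1068 = 5.28 V.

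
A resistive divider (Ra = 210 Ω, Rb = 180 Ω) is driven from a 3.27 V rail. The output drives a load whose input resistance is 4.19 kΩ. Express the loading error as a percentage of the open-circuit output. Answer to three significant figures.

The divider's output (Thévenin) resistance is Ra‖Rb = 96.92 Ω.
Fractional drop under load = R_th/(R_th + R_L) = 96.92 / (96.92 + 4190) = 0.02261.
So the output falls by 2.26 %.

2.26 %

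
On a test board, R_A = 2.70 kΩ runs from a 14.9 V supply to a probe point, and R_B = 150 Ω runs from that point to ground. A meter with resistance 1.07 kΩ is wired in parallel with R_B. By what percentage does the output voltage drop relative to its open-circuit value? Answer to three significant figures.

11.7 %

Unloaded V = 14.9 × 150/2850 = 0.78421 V.
Loaded: R_B‖R_L = 131.6 Ω, giving V = 14.9 × 131.6/2832 = 0.69227 V.
Drop = (0.78421 − 0.69227) / 0.78421 = 11.7 %.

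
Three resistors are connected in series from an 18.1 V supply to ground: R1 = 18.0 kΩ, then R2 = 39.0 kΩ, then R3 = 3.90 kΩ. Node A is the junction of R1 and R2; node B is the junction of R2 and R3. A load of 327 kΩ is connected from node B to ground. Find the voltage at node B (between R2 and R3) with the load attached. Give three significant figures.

At node B, R3 is in parallel with the load: R3‖R_L = 3.854 kΩ.
Below node A the resistance is R2 + (R3‖R_L) = 42.85 kΩ, so V_A = 18.1 × 42.85/60.85 = 12.75 V.
Then V_B = V_A × (R3‖R_L)/(R2 + R3‖R_L) = 12.75 × 3.854/42.85 = 1.15 V.

V ≈ 1.15 V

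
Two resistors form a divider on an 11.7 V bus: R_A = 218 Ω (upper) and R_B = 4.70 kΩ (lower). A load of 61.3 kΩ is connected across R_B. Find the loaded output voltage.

The load sits in parallel with R_B: R_B‖R_L = (4700 × 61300) / (4700 + 61300) = 4365 Ω.
V_out = 11.7 × 4365 / (218 + 4365) = 11.7 × 4365/4583 = 11.1 V.
(Unloaded it would have been 11.2 V.)

V_out ≈ 11.1 V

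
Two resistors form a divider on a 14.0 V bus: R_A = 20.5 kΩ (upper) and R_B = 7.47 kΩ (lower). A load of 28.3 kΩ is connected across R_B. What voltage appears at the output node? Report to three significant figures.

The load sits in parallel with R_B: R_B‖R_L = (7.47 × 28.3) / (7.47 + 28.3) = 5.910 kΩ.
V_out = 14.0 × 5.910 / (20.5 + 5.910) = 14.0 × 5.910/26.41 = 3.13 V.

V_out ≈ 3.13 V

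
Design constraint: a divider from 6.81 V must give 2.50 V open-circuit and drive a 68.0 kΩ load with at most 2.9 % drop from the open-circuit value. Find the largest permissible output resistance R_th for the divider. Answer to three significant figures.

Loading drop = R_th/(R_th + R_L) ≤ 0.0290, so R_th ≤ R_L · ε/(1−ε) = 68.0 kΩ × 0.0290/0.9710 = 2.03 kΩ.

R_th ≤ 2.03 kΩ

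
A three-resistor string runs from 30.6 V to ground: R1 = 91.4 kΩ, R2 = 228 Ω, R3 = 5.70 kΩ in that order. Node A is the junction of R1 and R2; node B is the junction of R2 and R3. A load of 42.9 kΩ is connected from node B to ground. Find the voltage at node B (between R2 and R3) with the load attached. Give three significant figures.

At node B, R3 is in parallel with the load: R3‖R_L = 5031 Ω.
Below node A the resistance is R2 + (R3‖R_L) = 5259 Ω, so V_A = 30.6 × 5259/96660 = 1.665 V.
Then V_B = V_A × (R3‖R_L)/(R2 + R3‖R_L) = 1.665 × 5031/5259 = 1.59 V.

V ≈ 1.59 V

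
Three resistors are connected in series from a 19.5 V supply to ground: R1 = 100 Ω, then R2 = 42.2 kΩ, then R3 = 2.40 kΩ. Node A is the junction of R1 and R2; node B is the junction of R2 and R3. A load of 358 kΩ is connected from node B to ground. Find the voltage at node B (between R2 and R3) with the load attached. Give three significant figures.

At node B, R3 is in parallel with the load: R3‖R_L = 2384 Ω.
Below node A the resistance is R2 + (R3‖R_L) = 44580 Ω, so V_A = 19.5 × 44580/44680 = 19.46 V.
Then V_B = V_A × (R3‖R_L)/(R2 + R3‖R_L) = 19.46 × 2384/44580 = 1.04 V.

V ≈ 1.04 V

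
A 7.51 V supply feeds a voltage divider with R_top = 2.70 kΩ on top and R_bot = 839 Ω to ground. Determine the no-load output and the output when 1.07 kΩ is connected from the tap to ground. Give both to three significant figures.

Unloaded: 1.78 V; loaded: 1.11 V

Open-circuit: V = 7.51 × 839/(2700 + 839) = 1.78 V.
With the load, R_bot becomes R_bot‖R_L = 470.3 Ω, so V = 7.51 × 470.3/3170 = 1.11 V.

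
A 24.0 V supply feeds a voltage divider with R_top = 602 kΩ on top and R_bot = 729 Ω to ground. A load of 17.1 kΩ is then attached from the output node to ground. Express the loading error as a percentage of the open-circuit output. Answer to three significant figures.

The divider's output (Thévenin) resistance is R_top‖R_bot = 728.1 Ω.
Fractional drop under load = R_th/(R_th + R_L) = 728.1 / (728.1 + 17100) = 0.04084.
So the output falls by 4.08 %.

4.08 %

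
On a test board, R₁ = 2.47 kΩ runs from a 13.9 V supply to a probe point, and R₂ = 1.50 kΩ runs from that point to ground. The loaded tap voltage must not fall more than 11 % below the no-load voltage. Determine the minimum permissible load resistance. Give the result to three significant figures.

R_L(min) ≈ 7.55 kΩ

Output resistance R_th = R₁‖R₂ = (2470 × 1500)/3970 = 933.2 Ω.
The fractional drop is R_th/(R_th + R_L); requiring this ≤ 0.110 gives R_L ≥ R_th(1/0.110 − 1) = 933.2 × 8.091 = 7.55 kΩ.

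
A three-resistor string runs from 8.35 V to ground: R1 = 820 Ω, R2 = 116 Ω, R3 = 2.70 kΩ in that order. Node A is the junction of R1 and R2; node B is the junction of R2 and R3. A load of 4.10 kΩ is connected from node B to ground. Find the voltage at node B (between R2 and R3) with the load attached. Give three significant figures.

At node B, R3 is in parallel with the load: R3‖R_L = 1628 Ω.
Below node A the resistance is R2 + (R3‖R_L) = 1744 Ω, so V_A = 8.35 × 1744/2564 = 5.680 V.
Then V_B = V_A × (R3‖R_L)/(R2 + R3‖R_L) = 5.680 × 1628/1744 = 5.30 V.

V ≈ 5.30 V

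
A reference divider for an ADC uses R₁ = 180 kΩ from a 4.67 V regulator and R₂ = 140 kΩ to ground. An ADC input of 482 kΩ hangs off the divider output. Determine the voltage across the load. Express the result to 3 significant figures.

V_out ≈ 1.76 V

The load sits in parallel with R₂: R₂‖R_L = (140 × 482) / (140 + 482) = 108.5 kΩ.
V_out = 4.67 × 108.5 / (180 + 108.5) = 4.67 × 108.5/288.5 = 1.76 V.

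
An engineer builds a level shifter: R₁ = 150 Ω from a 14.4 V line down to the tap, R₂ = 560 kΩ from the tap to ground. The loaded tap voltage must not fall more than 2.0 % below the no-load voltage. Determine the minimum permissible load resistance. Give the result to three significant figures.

R_L(min) ≈ 7.35 kΩ

Output resistance R_th = R₁‖R₂ = (150 × 560000)/560200 = 150.0 Ω.
The fractional drop is R_th/(R_th + R_L); requiring this ≤ 0.0200 gives R_L ≥ R_th(1/0.0200 − 1) = 150.0 × 49.00 = 7.35 kΩ.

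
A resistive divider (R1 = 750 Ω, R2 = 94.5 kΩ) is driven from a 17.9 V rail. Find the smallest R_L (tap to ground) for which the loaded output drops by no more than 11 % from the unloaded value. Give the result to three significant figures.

R_L(min) ≈ 6.02 kΩ

Output resistance R_th = R1‖R2 = (750 × 94500)/95250 = 744.1 Ω.
The fractional drop is R_th/(R_th + R_L); requiring this ≤ 0.110 gives R_L ≥ R_th(1/0.110 − 1) = 744.1 × 8.091 = 6.02 kΩ.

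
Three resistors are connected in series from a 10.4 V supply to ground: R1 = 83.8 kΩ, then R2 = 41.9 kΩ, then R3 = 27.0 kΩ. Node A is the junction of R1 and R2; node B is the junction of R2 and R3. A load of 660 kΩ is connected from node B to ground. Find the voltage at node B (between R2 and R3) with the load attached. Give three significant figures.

V ≈ 1.78 V

At node B, R3 is in parallel with the load: R3‖R_L = 25.94 kΩ.
Below node A the resistance is R2 + (R3‖R_L) = 67.84 kΩ, so V_A = 10.4 × 67.84/151.6 = 4.653 V.
Then V_B = V_A × (R3‖R_L)/(R2 + R3‖R_L) = 4.653 × 25.94/67.84 = 1.78 V.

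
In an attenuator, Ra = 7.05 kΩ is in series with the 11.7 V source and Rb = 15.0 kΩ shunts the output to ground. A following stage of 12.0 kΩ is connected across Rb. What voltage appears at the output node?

The load sits in parallel with Rb: Rb‖R_L = (15.0 × 12.0) / (15.0 + 12.0) = 6.667 kΩ.
V_out = 11.7 × 6.667 / (7.05 + 6.667) = 11.7 × 6.667/13.72 = 5.69 V.
(Unloaded it would have been 7.96 V.)

V_out ≈ 5.69 V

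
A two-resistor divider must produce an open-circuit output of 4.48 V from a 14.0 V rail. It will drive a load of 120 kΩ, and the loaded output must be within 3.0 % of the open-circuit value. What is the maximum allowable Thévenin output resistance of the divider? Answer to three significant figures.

Loading drop = R_th/(R_th + R_L) ≤ 0.0300, so R_th ≤ R_L · ε/(1−ε) = 120 kΩ × 0.0300/0.9700 = 3.71 kΩ.
(Any R1, R2 with R2/(R1+R2) = 0.320 and R1‖R2 ≤ 3.71 kΩ will meet the spec.)

R_th ≤ 3.71 kΩ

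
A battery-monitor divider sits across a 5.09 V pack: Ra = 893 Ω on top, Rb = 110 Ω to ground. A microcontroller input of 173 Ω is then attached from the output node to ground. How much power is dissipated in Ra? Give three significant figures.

Total resistance from the source is Ra + (Rb‖R_L) = 960.2 Ω, so I = 5.09/960.2 Ω = 5.301 mA.
P = I²·Ra = (5.301 mA)² × 893 Ω = 25.1 mW.

P ≈ 25.1 mW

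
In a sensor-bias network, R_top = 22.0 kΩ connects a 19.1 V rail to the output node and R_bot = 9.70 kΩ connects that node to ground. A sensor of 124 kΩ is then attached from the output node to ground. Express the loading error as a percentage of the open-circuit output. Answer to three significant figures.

The divider's output (Thévenin) resistance is R_top‖R_bot = 6.732 kΩ.
Fractional drop under load = R_th/(R_th + R_L) = 6.732 / (6.732 + 124) = 0.05149.
So the output falls by 5.15 %.

5.15 %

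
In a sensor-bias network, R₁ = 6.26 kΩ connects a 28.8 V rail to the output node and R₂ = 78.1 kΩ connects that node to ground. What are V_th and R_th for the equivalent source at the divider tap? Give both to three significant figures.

V_th = 26.7 V, R_th = 5.80 kΩ

V_th is the open-circuit tap voltage: 28.8 × 78.1/(6.26 + 78.1) = 26.7 V.
With the supply zeroed, R₁ and R₂ appear in parallel from the tap: R_th = R₁‖R₂ = (6.26 × 78.1)/84.36 = 5.80 kΩ.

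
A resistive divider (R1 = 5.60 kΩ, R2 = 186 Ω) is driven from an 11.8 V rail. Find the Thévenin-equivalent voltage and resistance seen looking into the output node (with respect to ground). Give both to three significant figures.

V_th = 0.379 V, R_th = 180 Ω

V_th is the open-circuit tap voltage: 11.8 × 186/(5600 + 186) = 0.379 V.
With the supply zeroed, R1 and R2 appear in parallel from the tap: R_th = R1‖R2 = (5600 × 186)/5786 = 180 Ω.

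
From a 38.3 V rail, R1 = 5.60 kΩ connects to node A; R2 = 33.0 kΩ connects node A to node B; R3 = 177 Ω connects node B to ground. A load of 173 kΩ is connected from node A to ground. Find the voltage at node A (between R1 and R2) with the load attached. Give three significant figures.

V ≈ 31.9 V

Below node A the series string R2+R3 = 33180 Ω sits in parallel with the 173000 Ω load: 27840 Ω.
V_A = 38.3 × 27840/(5600 + 27840) = 31.9 V.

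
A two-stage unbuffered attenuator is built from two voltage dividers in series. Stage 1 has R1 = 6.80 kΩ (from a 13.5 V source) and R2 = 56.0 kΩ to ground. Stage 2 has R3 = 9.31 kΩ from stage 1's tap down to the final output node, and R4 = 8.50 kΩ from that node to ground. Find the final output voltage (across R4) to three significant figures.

V_out ≈ 4.29 V

Stage 2 presents R3+R4 = 17.81 kΩ as a load on stage 1's tap.
Stage 1's lower leg becomes R2‖(R3+R4) = 13.51 kΩ, so V_mid = 13.5 × 13.51/20.31 = 8.981 V.
Stage 2 is itself unloaded: V_out = V_mid × R4/(R3+R4) = 8.981 × 8.50/17.81 = 4.29 V.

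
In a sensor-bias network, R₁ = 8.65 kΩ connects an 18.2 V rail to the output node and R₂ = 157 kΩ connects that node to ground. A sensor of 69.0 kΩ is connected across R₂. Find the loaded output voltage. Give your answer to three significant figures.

V_out ≈ 15.4 V

The load sits in parallel with R₂: R₂‖R_L = (157 × 69.0) / (157 + 69.0) = 47.93 kΩ.
V_out = 18.2 × 47.93 / (8.65 + 47.93) = 18.2 × 47.93/56.58 = 15.4 V.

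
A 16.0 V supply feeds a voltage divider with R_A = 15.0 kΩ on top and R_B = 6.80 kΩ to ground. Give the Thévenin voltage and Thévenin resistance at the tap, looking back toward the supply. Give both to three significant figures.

V_th = 4.99 V, R_th = 4.68 kΩ

V_th is the open-circuit tap voltage: 16.0 × 6.80/(15.0 + 6.80) = 4.99 V.
With the supply zeroed, R_A and R_B appear in parallel from the tap: R_th = R_A‖R_B = (15.0 × 6.80)/21.80 = 4.68 kΩ.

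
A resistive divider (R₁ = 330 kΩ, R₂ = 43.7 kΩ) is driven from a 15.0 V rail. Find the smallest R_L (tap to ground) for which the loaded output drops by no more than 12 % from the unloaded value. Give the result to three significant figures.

Output resistance R_th = R₁‖R₂ = (330 × 43.7)/373.7 = 38.59 kΩ.
The fractional drop is R_th/(R_th + R_L); requiring this ≤ 0.120 gives R_L ≥ R_th(1/0.120 − 1) = 38.59 × 7.333 = 283 kΩ.

R_L(min) ≈ 283 kΩ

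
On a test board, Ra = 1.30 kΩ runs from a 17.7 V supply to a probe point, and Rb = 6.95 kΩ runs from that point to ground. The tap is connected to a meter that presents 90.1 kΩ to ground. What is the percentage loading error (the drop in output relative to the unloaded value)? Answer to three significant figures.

The divider's output (Thévenin) resistance is Ra‖Rb = 1.095 kΩ.
Fractional drop under load = R_th/(R_th + R_L) = 1.095 / (1.095 + 90.1) = 0.01201.
So the output falls by 1.20 %.

1.20 %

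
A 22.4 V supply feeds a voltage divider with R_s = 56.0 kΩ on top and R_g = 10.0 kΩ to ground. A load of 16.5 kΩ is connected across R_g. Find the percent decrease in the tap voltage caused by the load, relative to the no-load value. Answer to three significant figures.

34.0 %

The divider's output (Thévenin) resistance is R_s‖R_g = 8.485 kΩ.
Fractional drop under load = R_th/(R_th + R_L) = 8.485 / (8.485 + 16.5) = 0.3396.
So the output falls by 34.0 %.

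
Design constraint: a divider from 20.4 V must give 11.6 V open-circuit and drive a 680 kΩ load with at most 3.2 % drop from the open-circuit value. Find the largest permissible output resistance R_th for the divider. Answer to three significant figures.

Loading drop = R_th/(R_th + R_L) ≤ 0.0320, so R_th ≤ R_L · ε/(1−ε) = 680 kΩ × 0.0320/0.9680 = 22.5 kΩ.

R_th ≤ 22.5 kΩ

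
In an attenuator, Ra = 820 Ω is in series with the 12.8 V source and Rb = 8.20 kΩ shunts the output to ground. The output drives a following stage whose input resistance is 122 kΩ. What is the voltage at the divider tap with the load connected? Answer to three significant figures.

The load sits in parallel with Rb: Rb‖R_L = (8200 × 122000) / (8200 + 122000) = 7684 Ω.
V_out = 12.8 × 7684 / (820 + 7684) = 12.8 × 7684/8504 = 11.6 V.
(Unloaded it would have been 11.6 V.)

V_out ≈ 11.6 V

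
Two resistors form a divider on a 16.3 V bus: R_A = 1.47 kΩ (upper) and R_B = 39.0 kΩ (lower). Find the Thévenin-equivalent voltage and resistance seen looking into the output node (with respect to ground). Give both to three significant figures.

V_th is the open-circuit tap voltage: 16.3 × 39.0/(1.47 + 39.0) = 15.7 V.
With the supply zeroed, R_A and R_B appear in parallel from the tap: R_th = R_A‖R_B = (1.47 × 39.0)/40.47 = 1.42 kΩ.

V_th = 15.7 V, R_th = 1.42 kΩ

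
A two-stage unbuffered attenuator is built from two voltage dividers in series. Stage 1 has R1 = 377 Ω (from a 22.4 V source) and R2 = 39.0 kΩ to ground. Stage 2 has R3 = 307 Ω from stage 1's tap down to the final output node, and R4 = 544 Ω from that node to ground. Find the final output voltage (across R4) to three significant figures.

V_out ≈ 9.86 V

Stage 2 presents R3+R4 = 851.0 Ω as a load on stage 1's tap.
Stage 1's lower leg becomes R2‖(R3+R4) = 832.8 Ω, so V_mid = 22.4 × 832.8/1210 = 15.42 V.
Stage 2 is itself unloaded: V_out = V_mid × R4/(R3+R4) = 15.42 × 544/851.0 = 9.86 V.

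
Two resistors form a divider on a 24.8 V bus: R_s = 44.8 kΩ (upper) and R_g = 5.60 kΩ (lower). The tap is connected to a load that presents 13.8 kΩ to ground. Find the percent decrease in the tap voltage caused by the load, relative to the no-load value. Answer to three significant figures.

26.5 %

The divider's output (Thévenin) resistance is R_s‖R_g = 4.978 kΩ.
Fractional drop under load = R_th/(R_th + R_L) = 4.978 / (4.978 + 13.8) = 0.2651.
So the output falls by 26.5 %.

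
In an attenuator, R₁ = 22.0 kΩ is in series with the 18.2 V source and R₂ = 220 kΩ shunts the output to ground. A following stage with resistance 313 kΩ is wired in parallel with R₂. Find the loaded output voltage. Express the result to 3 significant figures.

V_out ≈ 15.6 V

The load sits in parallel with R₂: R₂‖R_L = (220 × 313) / (220 + 313) = 129.2 kΩ.
V_out = 18.2 × 129.2 / (22.0 + 129.2) = 18.2 × 129.2/151.2 = 15.6 V.
(Unloaded it would have been 16.5 V.)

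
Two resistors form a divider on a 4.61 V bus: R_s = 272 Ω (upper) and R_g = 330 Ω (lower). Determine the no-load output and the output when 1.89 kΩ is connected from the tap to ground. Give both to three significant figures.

Open-circuit: V = 4.61 × 330/(272 + 330) = 2.53 V.
With the load, R_g becomes R_g‖R_L = 280.9 Ω, so V = 4.61 × 280.9/552.9 = 2.34 V.

Unloaded: 2.53 V; loaded: 2.34 V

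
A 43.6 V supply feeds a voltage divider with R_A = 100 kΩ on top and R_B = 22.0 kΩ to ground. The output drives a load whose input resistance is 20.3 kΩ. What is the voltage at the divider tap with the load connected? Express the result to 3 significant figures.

The load sits in parallel with R_B: R_B‖R_L = (22.0 × 20.3) / (22.0 + 20.3) = 10.56 kΩ.
V_out = 43.6 × 10.56 / (100 + 10.56) = 43.6 × 10.56/110.6 = 4.16 V.

V_out ≈ 4.16 V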